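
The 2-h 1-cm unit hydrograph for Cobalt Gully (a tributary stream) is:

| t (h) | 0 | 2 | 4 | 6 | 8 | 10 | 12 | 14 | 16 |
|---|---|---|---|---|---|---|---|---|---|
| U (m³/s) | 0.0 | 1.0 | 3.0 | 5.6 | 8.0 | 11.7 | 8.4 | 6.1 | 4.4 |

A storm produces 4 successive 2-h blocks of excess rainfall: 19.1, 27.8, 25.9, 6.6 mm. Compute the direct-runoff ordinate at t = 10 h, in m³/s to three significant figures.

Q ≈ 61.1 m³/s

By discrete convolution, Q_j = Σ (P_i / 10 mm) · U_{j−i}.
At t = 10 h (j=5): Q = (19.1/10)·11.7 + (27.8/10)·8.0 + (25.9/10)·5.6 + (6.6/10)·3.0 = 61.1 m³/s.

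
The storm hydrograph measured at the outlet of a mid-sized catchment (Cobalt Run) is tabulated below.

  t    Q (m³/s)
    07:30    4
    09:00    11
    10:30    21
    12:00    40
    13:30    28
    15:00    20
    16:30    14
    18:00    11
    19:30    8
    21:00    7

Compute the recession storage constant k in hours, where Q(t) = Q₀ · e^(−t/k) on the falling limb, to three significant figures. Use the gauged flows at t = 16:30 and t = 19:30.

On the falling limb, Q drops from 14 to 8 m³/s between t = 16:30 and t = 19:30 (Δt = 3 h).
k = −Δt / ln(Q₂/Q₁) = −3 / ln(8/14) = 5.36 h.

k ≈ 5.36 h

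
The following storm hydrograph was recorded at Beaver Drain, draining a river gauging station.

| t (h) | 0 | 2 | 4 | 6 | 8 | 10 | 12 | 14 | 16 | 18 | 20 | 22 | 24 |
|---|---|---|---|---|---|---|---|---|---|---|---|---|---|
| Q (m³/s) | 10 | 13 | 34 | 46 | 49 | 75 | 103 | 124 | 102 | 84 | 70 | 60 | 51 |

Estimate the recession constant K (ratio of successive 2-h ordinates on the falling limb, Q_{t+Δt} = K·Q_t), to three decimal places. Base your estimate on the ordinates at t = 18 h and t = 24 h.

K ≈ 0.847

Using the recession-limb readings at t = 18 h and t = 24 h: Q falls from 84 to 51 m³/s over 3 intervals.
K = (Q₂/Q₁)^(1/3) = (51/84)^(1/3) = 0.847.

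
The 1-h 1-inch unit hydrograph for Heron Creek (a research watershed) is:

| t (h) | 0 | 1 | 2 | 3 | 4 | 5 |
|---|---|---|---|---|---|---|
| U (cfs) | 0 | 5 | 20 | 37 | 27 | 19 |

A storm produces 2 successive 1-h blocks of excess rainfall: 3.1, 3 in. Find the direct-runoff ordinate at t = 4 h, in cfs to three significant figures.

Q ≈ 195 cfs

By discrete convolution, Q_j = Σ (P_i / 1 in) · U_{j−i}.
At t = 4 h (j=4): Q = (3.1/1)·27 + (3/1)·37 = 195 cfs.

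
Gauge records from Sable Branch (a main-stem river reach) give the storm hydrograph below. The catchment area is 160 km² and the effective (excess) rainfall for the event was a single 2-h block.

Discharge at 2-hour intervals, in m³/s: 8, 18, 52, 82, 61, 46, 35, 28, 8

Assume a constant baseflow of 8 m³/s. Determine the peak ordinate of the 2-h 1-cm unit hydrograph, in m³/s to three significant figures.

U_p ≈ 61.8 m³/s

Direct runoff: 0.0, 10.0, 44.0, 74.0, 53.0, 38.0, 27.0, 20.0, 0.0 m³/s; ΣQ_DR = 266.0 m³/s, peak = 74.0 m³/s.
Runoff depth d = ΣQ_DR·Δt / A = 266.0 × 7200 / (160 km²) = 11.97 mm.
The 1-cm UH is the DRH scaled by (10 mm)/d, so U_p = 74.0 × 10/11.97 = 61.8 m³/s.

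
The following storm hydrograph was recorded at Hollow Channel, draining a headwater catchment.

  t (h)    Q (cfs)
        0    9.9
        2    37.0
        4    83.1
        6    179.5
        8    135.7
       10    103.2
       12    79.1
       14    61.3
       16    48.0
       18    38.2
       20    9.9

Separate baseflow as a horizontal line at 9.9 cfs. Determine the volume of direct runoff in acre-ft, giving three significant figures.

V ≈ 112 acre-ft

Direct-runoff ordinates (Q − Q_b): 0.0, 27.1, 73.2, 169.6, 125.8, 93.3, 69.2, 51.4, 38.1, 28.3, 0.0 cfs.
ΣQ_DR = 676.0 cfs.
With Δt = 2 h = 7200 s, V = ΣQ_DR · Δt = 676.0 × 7200 = 4.87 × 10^6 ft³ = 112 acre-ft.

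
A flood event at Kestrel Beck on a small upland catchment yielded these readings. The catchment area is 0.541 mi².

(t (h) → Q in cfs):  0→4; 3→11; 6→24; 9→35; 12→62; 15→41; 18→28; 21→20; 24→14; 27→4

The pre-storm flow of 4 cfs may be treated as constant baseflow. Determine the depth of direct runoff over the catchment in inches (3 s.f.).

Direct runoff: 0.0, 7.0, 20.0, 31.0, 58.0, 37.0, 24.0, 16.0, 10.0, 0.0 cfs; ΣQ_DR = 203.0 cfs.
V = ΣQ_DR · Δt = 203.0 × 10800 s = 2.192 × 10^6 ft³.
Over A = 0.541 mi², depth = V / A = 1.74 in.

d ≈ 1.74 in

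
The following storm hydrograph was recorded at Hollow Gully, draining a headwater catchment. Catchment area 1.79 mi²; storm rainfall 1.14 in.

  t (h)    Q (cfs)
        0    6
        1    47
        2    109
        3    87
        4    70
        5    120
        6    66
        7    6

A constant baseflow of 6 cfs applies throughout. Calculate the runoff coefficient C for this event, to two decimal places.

C ≈ 0.35

ΣQ_DR = 463.0 cfs; V = ΣQ_DR·Δt = 1.667 × 10^6 ft³.
Runoff depth d = V / A = 0.4008 in.
C = d / P = 0.4008 / 1.14 = 0.35.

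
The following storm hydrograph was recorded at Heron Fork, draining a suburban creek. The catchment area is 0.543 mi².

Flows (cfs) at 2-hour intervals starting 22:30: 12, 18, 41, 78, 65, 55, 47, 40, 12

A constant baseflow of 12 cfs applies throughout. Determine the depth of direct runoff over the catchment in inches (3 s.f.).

d ≈ 1.48 in

Direct runoff: 0.0, 6.0, 29.0, 66.0, 53.0, 43.0, 35.0, 28.0, 0.0 cfs; ΣQ_DR = 260.0 cfs.
V = ΣQ_DR · Δt = 260.0 × 7200 s = 1.872 × 10^6 ft³.
Over A = 0.543 mi², depth = V / A = 1.48 in.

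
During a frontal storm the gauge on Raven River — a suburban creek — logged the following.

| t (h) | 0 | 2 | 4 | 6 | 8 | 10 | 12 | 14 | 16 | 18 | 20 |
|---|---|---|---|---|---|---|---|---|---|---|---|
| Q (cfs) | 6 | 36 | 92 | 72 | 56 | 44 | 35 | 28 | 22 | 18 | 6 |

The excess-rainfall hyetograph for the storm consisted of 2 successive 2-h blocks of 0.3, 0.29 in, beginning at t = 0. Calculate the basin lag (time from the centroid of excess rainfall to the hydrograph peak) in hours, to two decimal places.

t_L ≈ 2.02 h

Centroid of excess rainfall: t_c = Σ P_i·t̄_i / ΣP_i = 1.9831 h (block centres at 1, 3 h).
Hydrograph peak occurs at t = 4 h, so basin lag t_L = 4 − 1.9831 = 2.02 h.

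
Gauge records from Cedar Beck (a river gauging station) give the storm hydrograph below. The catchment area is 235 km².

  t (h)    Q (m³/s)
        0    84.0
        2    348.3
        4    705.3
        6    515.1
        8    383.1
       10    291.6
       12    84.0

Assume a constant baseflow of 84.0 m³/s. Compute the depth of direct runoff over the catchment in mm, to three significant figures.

Direct runoff: 0.0, 264.3, 621.3, 431.1, 299.1, 207.6, 0.0 m³/s; ΣQ_DR = 1823 m³/s.
V = ΣQ_DR · Δt = 1823 × 7200 s = 1.313 × 10^7 m³.
Over A = 235 km², depth = V / A = 55.9 mm.

d ≈ 55.9 mm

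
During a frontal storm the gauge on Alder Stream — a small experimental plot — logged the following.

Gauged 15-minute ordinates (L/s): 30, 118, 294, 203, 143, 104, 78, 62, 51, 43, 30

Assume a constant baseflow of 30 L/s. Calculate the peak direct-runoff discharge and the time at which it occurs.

Subtracting baseflow gives direct-runoff ordinates: 0.0, 88.0, 264.0, 173.0, 113.0, 74.0, 48.0, 32.0, 21.0, 13.0, 0.0 L/s.
The maximum is 264.0 L/s, occurring at the reading for t = 0.5 h.

Q_p = 264.0 L/s at t = 0.5 h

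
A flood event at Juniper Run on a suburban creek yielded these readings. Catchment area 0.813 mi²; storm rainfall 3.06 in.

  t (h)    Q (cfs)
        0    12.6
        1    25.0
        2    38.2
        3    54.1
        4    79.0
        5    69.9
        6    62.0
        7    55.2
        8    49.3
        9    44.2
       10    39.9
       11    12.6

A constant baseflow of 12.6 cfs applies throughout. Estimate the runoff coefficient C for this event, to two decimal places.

C ≈ 0.24

ΣQ_DR = 390.8 cfs; V = ΣQ_DR·Δt = 1.407 × 10^6 ft³.
Runoff depth d = V / A = 0.7449 in.
C = d / P = 0.7449 / 3.06 = 0.24.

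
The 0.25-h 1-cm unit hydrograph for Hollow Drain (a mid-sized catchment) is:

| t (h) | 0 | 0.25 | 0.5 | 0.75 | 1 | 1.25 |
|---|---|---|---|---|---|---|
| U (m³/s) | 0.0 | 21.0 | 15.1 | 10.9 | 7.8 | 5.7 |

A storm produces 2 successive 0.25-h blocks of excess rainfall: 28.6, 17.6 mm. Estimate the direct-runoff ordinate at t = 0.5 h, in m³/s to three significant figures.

Q ≈ 80.1 m³/s

By discrete convolution, Q_j = Σ (P_i / 10 mm) · U_{j−i}.
At t = 0.5 h (j=2): Q = (28.6/10)·15.1 + (17.6/10)·21.0 = 80.1 m³/s.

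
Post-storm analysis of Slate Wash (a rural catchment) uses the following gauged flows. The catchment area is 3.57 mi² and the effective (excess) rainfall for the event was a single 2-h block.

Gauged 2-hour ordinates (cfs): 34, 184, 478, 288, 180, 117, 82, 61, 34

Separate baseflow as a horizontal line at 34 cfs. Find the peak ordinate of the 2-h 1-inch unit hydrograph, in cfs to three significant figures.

Direct runoff: 0.0, 150.0, 444.0, 254.0, 146.0, 83.0, 48.0, 27.0, 0.0 cfs; ΣQ_DR = 1152 cfs, peak = 444.0 cfs.
Runoff depth d = ΣQ_DR·Δt / A = 1152 × 7200 / (3.57 mi²) = 1.000 in.
The 1-inch UH is the DRH scaled by (1 in)/d, so U_p = 444.0 × 1/1.000 = 444 cfs.

U_p ≈ 444 cfs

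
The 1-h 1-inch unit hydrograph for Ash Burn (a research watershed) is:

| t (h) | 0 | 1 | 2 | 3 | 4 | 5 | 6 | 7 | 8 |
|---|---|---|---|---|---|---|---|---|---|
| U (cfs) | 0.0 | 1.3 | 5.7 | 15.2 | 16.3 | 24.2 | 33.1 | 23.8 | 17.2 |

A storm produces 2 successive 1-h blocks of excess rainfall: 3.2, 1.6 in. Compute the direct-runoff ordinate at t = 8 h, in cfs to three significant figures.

By discrete convolution, Q_j = Σ (P_i / 1 in) · U_{j−i}.
At t = 8 h (j=8): Q = (3.2/1)·17.2 + (1.6/1)·23.8 = 93.1 cfs.

Q ≈ 93.1 cfs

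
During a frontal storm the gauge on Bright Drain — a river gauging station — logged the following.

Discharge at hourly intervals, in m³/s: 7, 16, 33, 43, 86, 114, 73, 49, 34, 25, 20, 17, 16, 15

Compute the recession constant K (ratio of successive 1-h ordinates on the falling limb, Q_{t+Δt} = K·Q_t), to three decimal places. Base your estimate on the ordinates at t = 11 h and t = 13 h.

K ≈ 0.939

Using the recession-limb readings at t = 11 h and t = 13 h: Q falls from 17 to 15 m³/s over 2 intervals.
K = (Q₂/Q₁)^(1/2) = (15/17)^(1/2) = 0.939.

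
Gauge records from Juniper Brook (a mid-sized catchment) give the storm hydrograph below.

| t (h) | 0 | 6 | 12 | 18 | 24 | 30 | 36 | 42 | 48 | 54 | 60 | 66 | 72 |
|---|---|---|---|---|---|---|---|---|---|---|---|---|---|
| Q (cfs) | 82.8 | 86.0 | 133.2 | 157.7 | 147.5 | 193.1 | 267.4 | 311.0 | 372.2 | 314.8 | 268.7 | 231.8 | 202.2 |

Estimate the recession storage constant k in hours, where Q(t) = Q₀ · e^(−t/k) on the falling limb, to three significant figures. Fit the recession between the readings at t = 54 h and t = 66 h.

k ≈ 39.2 h

On the falling limb, Q drops from 314.8 to 231.8 cfs between t = 54 h and t = 66 h (Δt = 12 h).
k = −Δt / ln(Q₂/Q₁) = −12 / ln(231.8/314.8) = 39.2 h.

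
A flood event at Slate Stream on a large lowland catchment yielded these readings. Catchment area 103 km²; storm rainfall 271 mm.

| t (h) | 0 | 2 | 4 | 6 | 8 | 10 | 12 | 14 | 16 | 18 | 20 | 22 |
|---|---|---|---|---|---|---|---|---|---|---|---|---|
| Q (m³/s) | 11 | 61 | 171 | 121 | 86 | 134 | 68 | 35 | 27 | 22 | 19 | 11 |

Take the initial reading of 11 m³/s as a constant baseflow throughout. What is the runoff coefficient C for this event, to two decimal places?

ΣQ_DR = 634.0 m³/s; V = ΣQ_DR·Δt = 4.565 × 10^6 m³.
Runoff depth d = V / A = 44.32 mm.
C = d / P = 44.32 / 271 = 0.16.

C ≈ 0.16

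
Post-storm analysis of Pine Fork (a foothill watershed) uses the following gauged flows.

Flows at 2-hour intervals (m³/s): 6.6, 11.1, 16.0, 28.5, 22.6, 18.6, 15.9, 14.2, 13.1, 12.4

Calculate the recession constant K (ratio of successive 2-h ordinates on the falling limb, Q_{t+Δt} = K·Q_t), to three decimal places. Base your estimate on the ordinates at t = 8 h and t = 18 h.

Using the recession-limb readings at t = 8 h and t = 18 h: Q falls from 22.6 to 12.4 m³/s over 5 intervals.
K = (Q₂/Q₁)^(1/5) = (12.4/22.6)^(1/5) = 0.887.

K ≈ 0.887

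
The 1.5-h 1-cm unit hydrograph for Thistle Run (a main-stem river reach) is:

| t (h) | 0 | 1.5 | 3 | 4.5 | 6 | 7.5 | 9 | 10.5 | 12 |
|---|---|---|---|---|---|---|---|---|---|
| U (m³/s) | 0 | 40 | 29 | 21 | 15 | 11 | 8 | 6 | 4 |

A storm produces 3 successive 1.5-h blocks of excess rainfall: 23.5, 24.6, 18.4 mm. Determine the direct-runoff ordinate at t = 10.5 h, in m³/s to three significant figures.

Q ≈ 54.0 m³/s

By discrete convolution, Q_j = Σ (P_i / 10 mm) · U_{j−i}.
At t = 10.5 h (j=7): Q = (23.5/10)·6 + (24.6/10)·8 + (18.4/10)·11 = 54.0 m³/s.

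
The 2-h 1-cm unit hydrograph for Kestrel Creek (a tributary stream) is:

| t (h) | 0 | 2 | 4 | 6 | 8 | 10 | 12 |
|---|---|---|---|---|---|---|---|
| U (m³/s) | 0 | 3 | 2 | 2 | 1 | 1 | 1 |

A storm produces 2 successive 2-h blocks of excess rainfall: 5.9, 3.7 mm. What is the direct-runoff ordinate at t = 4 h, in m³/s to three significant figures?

By discrete convolution, Q_j = Σ (P_i / 10 mm) · U_{j−i}.
At t = 4 h (j=2): Q = (5.9/10)·2 + (3.7/10)·3 = 2.29 m³/s.

Q ≈ 2.29 m³/s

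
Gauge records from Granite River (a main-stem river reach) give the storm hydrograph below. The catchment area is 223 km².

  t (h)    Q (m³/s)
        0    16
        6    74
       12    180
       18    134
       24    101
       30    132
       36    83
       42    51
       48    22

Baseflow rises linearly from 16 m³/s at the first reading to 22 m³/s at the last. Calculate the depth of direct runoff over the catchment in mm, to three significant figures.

d ≈ 60.2 mm

Direct runoff: 0.00, 57.25, 162.50, 115.75, 82.00, 112.25, 62.50, 29.75, 0.00 m³/s; ΣQ_DR = 622.0 m³/s.
V = ΣQ_DR · Δt = 622.0 × 21600 s = 1.344 × 10^7 m³.
Over A = 223 km², depth = V / A = 60.2 mm.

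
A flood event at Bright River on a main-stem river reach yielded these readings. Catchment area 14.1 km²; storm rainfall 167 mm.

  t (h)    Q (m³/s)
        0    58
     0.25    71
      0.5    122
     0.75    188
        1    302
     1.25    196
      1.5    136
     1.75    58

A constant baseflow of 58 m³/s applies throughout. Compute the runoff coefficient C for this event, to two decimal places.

C ≈ 0.25

ΣQ_DR = 667.0 m³/s; V = ΣQ_DR·Δt = 6.003 × 10^5 m³.
Runoff depth d = V / A = 42.57 mm.
C = d / P = 42.57 / 167 = 0.25.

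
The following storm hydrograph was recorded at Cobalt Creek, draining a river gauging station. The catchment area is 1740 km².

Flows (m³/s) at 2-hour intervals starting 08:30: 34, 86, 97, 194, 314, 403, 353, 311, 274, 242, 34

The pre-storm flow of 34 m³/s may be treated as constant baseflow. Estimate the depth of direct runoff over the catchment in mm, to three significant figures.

Direct runoff: 0.0, 52.0, 63.0, 160.0, 280.0, 369.0, 319.0, 277.0, 240.0, 208.0, 0.0 m³/s; ΣQ_DR = 1968 m³/s.
V = ΣQ_DR · Δt = 1968 × 7200 s = 1.417 × 10^7 m³.
Over A = 1740 km², depth = V / A = 8.14 mm.

d ≈ 8.14 mm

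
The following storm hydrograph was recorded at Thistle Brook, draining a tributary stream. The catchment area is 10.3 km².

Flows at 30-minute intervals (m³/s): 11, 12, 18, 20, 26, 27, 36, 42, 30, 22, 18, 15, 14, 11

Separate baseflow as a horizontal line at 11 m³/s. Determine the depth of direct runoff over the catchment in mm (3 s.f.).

Direct runoff: 0.0, 1.0, 7.0, 9.0, 15.0, 16.0, 25.0, 31.0, 19.0, 11.0, 7.0, 4.0, 3.0, 0.0 m³/s; ΣQ_DR = 148.0 m³/s.
V = ΣQ_DR · Δt = 148.0 × 1800 s = 2.664 × 10^5 m³.
Over A = 10.3 km², depth = V / A = 25.9 mm.

d ≈ 25.9 mm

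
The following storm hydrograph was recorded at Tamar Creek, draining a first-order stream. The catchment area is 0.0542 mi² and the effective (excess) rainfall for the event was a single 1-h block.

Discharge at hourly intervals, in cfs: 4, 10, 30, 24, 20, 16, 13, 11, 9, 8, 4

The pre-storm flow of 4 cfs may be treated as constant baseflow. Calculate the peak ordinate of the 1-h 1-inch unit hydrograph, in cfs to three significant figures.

Direct runoff: 0.0, 6.0, 26.0, 20.0, 16.0, 12.0, 9.0, 7.0, 5.0, 4.0, 0.0 cfs; ΣQ_DR = 105.0 cfs, peak = 26.0 cfs.
Runoff depth d = ΣQ_DR·Δt / A = 105.0 × 3600 / (0.0542 mi²) = 3.002 in.
The 1-inch UH is the DRH scaled by (1 in)/d, so U_p = 26.0 × 1/3.002 = 8.66 cfs.

U_p ≈ 8.66 cfs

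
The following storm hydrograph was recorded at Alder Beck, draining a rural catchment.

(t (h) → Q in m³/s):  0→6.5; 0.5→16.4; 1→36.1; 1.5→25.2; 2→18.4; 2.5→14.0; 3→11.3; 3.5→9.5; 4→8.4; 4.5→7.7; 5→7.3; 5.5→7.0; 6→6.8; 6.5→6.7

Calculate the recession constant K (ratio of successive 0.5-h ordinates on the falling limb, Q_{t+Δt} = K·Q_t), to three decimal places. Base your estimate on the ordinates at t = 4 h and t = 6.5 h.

Using the recession-limb readings at t = 4 h and t = 6.5 h: Q falls from 8.4 to 6.7 m³/s over 5 intervals.
K = (Q₂/Q₁)^(1/5) = (6.7/8.4)^(1/5) = 0.956.

K ≈ 0.956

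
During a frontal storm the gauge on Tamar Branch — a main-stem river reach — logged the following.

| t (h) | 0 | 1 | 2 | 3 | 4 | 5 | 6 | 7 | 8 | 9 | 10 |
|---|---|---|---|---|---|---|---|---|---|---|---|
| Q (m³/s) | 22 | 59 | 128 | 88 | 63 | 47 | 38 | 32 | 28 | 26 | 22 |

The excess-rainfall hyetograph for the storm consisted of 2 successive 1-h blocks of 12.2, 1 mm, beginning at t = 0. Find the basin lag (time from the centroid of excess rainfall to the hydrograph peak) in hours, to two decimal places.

Centroid of excess rainfall: t_c = Σ P_i·t̄_i / ΣP_i = 0.5758 h (block centres at 0.5, 1.5 h).
Hydrograph peak occurs at t = 2 h, so basin lag t_L = 2 − 0.5758 = 1.42 h.

t_L ≈ 1.42 h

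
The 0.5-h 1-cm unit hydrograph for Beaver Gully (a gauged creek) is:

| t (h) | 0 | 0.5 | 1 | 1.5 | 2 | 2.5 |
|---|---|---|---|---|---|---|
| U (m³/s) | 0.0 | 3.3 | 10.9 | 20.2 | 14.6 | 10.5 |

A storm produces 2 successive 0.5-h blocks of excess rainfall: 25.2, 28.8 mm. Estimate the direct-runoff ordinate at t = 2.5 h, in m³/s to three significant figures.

Q ≈ 68.5 m³/s

By discrete convolution, Q_j = Σ (P_i / 10 mm) · U_{j−i}.
At t = 2.5 h (j=5): Q = (25.2/10)·10.5 + (28.8/10)·14.6 = 68.5 m³/s.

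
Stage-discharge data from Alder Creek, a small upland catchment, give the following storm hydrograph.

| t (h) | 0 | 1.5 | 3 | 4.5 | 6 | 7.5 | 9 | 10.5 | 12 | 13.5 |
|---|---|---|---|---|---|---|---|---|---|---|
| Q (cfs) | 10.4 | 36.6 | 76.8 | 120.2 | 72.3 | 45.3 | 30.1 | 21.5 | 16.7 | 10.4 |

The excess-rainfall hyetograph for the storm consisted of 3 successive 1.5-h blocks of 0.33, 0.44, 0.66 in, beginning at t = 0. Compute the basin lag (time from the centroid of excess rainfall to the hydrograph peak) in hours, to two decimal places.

t_L ≈ 1.90 h

Centroid of excess rainfall: t_c = Σ P_i·t̄_i / ΣP_i = 2.5962 h (block centres at 0.75, 2.25, 3.75 h).
Hydrograph peak occurs at t = 4.5 h, so basin lag t_L = 4.5 − 2.5962 = 1.90 h.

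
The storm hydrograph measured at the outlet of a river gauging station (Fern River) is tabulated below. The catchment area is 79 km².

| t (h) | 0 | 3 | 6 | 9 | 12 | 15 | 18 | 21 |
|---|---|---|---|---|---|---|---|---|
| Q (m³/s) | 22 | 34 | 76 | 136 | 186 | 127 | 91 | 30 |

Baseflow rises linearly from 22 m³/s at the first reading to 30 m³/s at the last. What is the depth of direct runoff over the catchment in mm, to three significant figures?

Direct runoff: 0.00, 10.86, 51.71, 110.57, 159.43, 99.29, 62.14, 0.00 m³/s; ΣQ_DR = 494.0 m³/s.
V = ΣQ_DR · Δt = 494.0 × 10800 s = 5.335 × 10^6 m³.
Over A = 79 km², depth = V / A = 67.5 mm.

d ≈ 67.5 mm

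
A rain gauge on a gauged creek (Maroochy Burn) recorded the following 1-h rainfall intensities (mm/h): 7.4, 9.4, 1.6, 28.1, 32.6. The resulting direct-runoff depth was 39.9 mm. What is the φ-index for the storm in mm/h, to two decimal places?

Only the 2 blocks with intensity above φ contribute runoff: 28.1, 32.6 mm/h.
Σ(I−φ)·Δt = d  ⇒  (28.1+32.6 − 2φ)·1 = 39.9
φ = (60.70 − 39.9/1) / 2 = 10.40 mm/h.

φ ≈ 10.40 mm/h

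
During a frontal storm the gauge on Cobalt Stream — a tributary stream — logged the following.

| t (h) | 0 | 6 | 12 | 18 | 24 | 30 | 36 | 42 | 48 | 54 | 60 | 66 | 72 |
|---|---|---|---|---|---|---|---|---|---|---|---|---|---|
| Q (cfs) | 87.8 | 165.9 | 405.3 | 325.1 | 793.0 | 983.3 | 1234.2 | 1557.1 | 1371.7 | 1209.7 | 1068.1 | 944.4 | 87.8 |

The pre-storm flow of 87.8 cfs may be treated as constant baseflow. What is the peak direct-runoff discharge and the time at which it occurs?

Q_p = 1469.3 cfs at t = 42 h

Subtracting baseflow gives direct-runoff ordinates: 0.0, 78.1, 317.5, 237.3, 705.2, 895.5, 1146.4, 1469.3, 1283.9, 1121.9, 980.3, 856.6, 0.0 cfs.
The maximum is 1469.3 cfs, occurring at the reading for t = 42 h.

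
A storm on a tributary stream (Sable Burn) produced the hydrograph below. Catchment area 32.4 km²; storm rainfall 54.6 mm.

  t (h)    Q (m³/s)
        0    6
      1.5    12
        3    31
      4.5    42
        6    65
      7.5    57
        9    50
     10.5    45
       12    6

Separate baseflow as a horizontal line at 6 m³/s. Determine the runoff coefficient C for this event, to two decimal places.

C ≈ 0.79

ΣQ_DR = 260.0 m³/s; V = ΣQ_DR·Δt = 1.404 × 10^6 m³.
Runoff depth d = V / A = 43.33 mm.
C = d / P = 43.33 / 54.6 = 0.79.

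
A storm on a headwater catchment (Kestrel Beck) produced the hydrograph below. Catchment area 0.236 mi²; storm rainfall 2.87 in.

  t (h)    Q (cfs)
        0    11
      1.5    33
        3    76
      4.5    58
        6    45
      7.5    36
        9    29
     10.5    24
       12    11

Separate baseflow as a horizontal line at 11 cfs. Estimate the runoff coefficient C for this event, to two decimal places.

ΣQ_DR = 224.0 cfs; V = ΣQ_DR·Δt = 1.210 × 10^6 ft³.
Runoff depth d = V / A = 2.206 in.
C = d / P = 2.206 / 2.87 = 0.77.

C ≈ 0.77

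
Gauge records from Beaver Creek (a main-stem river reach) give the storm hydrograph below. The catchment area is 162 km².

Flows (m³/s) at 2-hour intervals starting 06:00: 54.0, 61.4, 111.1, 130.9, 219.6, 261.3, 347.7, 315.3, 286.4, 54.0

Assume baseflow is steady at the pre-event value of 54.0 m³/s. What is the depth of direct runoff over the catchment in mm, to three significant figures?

d ≈ 57.9 mm

Direct runoff: 0.0, 7.4, 57.1, 76.9, 165.6, 207.3, 293.7, 261.3, 232.4, 0.0 m³/s; ΣQ_DR = 1302 m³/s.
V = ΣQ_DR · Δt = 1302 × 7200 s = 9.372 × 10^6 m³.
Over A = 162 km², depth = V / A = 57.9 mm.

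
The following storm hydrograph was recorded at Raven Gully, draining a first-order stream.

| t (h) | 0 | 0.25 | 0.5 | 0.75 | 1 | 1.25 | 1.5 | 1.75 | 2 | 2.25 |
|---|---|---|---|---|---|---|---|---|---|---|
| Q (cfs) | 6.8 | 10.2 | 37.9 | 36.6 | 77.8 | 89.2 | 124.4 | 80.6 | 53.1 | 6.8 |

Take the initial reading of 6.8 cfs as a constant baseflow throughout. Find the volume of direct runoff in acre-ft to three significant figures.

Direct-runoff ordinates (Q − Q_b): 0.0, 3.4, 31.1, 29.8, 71.0, 82.4, 117.6, 73.8, 46.3, 0.0 cfs.
ΣQ_DR = 455.4 cfs.
With Δt = 0.25 h = 900 s, V = ΣQ_DR · Δt = 455.4 × 900 = 4.10 × 10^5 ft³ = 9.41 acre-ft.

V ≈ 9.41 acre-ft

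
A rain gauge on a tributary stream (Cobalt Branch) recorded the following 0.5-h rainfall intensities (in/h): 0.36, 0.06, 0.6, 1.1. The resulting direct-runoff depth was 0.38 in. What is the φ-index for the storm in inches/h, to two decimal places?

φ ≈ 0.47 in/h

Only the 2 blocks with intensity above φ contribute runoff: 0.6, 1.1 in/h.
Σ(I−φ)·Δt = d  ⇒  (0.6+1.1 − 2φ)·0.5 = 0.38
φ = (1.700 − 0.38/0.5) / 2 = 0.47 in/h.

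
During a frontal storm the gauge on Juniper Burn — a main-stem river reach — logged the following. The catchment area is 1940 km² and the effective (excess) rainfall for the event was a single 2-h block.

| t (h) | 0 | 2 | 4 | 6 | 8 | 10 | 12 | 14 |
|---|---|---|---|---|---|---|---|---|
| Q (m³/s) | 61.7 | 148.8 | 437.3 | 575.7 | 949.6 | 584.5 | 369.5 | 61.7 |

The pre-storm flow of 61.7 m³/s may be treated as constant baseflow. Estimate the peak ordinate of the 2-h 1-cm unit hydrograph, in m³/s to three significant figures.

Direct runoff: 0.0, 87.1, 375.6, 514.0, 887.9, 522.8, 307.8, 0.0 m³/s; ΣQ_DR = 2695 m³/s, peak = 887.9 m³/s.
Runoff depth d = ΣQ_DR·Δt / A = 2695 × 7200 / (1940 km²) = 10.00 mm.
The 1-cm UH is the DRH scaled by (10 mm)/d, so U_p = 887.9 × 10/10.00 = 888 m³/s.

U_p ≈ 888 m³/s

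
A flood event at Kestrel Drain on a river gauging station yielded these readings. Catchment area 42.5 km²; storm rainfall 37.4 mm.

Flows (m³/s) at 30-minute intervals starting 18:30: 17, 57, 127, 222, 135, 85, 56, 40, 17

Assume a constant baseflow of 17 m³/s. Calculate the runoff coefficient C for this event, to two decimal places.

C ≈ 0.68

ΣQ_DR = 603.0 m³/s; V = ΣQ_DR·Δt = 1.085 × 10^6 m³.
Runoff depth d = V / A = 25.54 mm.
C = d / P = 25.54 / 37.4 = 0.68.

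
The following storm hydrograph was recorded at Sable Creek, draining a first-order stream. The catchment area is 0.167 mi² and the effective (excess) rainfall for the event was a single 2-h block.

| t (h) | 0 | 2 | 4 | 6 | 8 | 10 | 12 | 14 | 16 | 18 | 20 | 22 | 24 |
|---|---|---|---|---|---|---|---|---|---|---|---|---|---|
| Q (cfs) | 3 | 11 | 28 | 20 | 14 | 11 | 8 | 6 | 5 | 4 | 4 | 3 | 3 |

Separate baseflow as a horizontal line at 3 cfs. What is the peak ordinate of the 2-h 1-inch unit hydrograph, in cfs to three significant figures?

Direct runoff: 0.0, 8.0, 25.0, 17.0, 11.0, 8.0, 5.0, 3.0, 2.0, 1.0, 1.0, 0.0, 0.0 cfs; ΣQ_DR = 81.00 cfs, peak = 25.0 cfs.
Runoff depth d = ΣQ_DR·Δt / A = 81.00 × 7200 / (0.167 mi²) = 1.503 in.
The 1-inch UH is the DRH scaled by (1 in)/d, so U_p = 25.0 × 1/1.503 = 16.6 cfs.

U_p ≈ 16.6 cfs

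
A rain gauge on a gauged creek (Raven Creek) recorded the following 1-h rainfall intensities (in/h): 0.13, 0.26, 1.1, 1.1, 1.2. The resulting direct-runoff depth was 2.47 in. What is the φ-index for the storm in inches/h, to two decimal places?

φ ≈ 0.31 in/h

Only the 3 blocks with intensity above φ contribute runoff: 1.1, 1.1, 1.2 in/h.
Σ(I−φ)·Δt = d  ⇒  (1.1+1.1+1.2 − 3φ)·1 = 2.47
φ = (3.400 − 2.47/1) / 3 = 0.31 in/h.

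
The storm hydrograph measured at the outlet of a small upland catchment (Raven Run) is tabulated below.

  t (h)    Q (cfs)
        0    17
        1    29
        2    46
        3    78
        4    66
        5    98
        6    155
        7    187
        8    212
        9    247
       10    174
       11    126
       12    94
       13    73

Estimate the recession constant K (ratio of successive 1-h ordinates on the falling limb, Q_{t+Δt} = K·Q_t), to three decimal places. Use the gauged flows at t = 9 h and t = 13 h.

K ≈ 0.737

Using the recession-limb readings at t = 9 h and t = 13 h: Q falls from 247 to 73 cfs over 4 intervals.
K = (Q₂/Q₁)^(1/4) = (73/247)^(1/4) = 0.737.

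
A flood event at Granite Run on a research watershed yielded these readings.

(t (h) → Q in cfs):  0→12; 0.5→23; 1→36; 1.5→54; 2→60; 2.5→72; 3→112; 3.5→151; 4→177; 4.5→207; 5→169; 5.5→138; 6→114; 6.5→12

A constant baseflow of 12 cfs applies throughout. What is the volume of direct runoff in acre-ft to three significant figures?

V ≈ 48.3 acre-ft

Direct-runoff ordinates (Q − Q_b): 0.0, 11.0, 24.0, 42.0, 48.0, 60.0, 100.0, 139.0, 165.0, 195.0, 157.0, 126.0, 102.0, 0.0 cfs.
ΣQ_DR = 1169 cfs.
With Δt = 0.5 h = 1800 s, V = ΣQ_DR · Δt = 1169 × 1800 = 2.10 × 10^6 ft³ = 48.3 acre-ft.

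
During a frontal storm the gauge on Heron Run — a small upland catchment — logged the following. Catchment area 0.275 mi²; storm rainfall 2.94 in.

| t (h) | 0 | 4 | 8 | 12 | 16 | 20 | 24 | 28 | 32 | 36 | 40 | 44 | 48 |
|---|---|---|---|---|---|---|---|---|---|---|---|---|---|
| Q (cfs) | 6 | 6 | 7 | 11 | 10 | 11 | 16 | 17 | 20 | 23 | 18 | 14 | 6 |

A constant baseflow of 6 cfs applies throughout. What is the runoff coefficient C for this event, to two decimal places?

ΣQ_DR = 87.00 cfs; V = ΣQ_DR·Δt = 1.253 × 10^6 ft³.
Runoff depth d = V / A = 1.961 in.
C = d / P = 1.961 / 2.94 = 0.67.

C ≈ 0.67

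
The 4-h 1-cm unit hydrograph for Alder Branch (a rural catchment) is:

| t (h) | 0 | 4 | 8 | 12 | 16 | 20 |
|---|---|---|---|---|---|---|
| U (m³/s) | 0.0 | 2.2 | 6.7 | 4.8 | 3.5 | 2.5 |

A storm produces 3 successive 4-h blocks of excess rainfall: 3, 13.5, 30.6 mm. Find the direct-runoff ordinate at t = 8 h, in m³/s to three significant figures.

Q ≈ 4.98 m³/s

By discrete convolution, Q_j = Σ (P_i / 10 mm) · U_{j−i}.
At t = 8 h (j=2): Q = (3/10)·6.7 + (13.5/10)·2.2 + (30.6/10)·0.0 = 4.98 m³/s.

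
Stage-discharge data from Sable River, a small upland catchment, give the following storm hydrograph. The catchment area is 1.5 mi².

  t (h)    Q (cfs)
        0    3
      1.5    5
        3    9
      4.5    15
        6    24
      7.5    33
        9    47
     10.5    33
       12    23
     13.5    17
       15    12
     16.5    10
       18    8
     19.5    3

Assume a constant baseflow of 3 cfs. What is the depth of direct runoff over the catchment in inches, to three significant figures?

Direct runoff: 0.0, 2.0, 6.0, 12.0, 21.0, 30.0, 44.0, 30.0, 20.0, 14.0, 9.0, 7.0, 5.0, 0.0 cfs; ΣQ_DR = 200.0 cfs.
V = ΣQ_DR · Δt = 200.0 × 5400 s = 1.080 × 10^6 ft³.
Over A = 1.5 mi², depth = V / A = 0.310 in.

d ≈ 0.310 in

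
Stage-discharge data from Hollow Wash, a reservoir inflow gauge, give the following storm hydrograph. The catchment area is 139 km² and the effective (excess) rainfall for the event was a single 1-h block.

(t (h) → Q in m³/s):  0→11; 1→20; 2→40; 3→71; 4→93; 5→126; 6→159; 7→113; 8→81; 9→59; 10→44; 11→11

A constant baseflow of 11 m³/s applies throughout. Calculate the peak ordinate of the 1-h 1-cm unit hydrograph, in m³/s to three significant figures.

U_p ≈ 82.1 m³/s

Direct runoff: 0.0, 9.0, 29.0, 60.0, 82.0, 115.0, 148.0, 102.0, 70.0, 48.0, 33.0, 0.0 m³/s; ΣQ_DR = 696.0 m³/s, peak = 148.0 m³/s.
Runoff depth d = ΣQ_DR·Δt / A = 696.0 × 3600 / (139 km²) = 18.03 mm.
The 1-cm UH is the DRH scaled by (10 mm)/d, so U_p = 148.0 × 10/18.03 = 82.1 m³/s.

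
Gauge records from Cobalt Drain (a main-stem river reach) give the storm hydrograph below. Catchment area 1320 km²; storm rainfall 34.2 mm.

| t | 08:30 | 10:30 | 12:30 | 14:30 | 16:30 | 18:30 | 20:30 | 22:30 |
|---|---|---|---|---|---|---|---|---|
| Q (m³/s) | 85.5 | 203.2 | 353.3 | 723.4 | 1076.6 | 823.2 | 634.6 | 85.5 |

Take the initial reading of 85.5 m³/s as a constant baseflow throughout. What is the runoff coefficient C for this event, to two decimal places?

C ≈ 0.53

ΣQ_DR = 3301 m³/s; V = ΣQ_DR·Δt = 2.377 × 10^7 m³.
Runoff depth d = V / A = 18.01 mm.
C = d / P = 18.01 / 34.2 = 0.53.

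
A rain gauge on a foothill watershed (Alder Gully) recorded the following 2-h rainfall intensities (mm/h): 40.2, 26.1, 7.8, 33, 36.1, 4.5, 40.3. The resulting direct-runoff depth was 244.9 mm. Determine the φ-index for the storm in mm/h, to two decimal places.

Only the 5 blocks with intensity above φ contribute runoff: 40.2, 26.1, 33, 36.1, 40.3 mm/h.
Σ(I−φ)·Δt = d  ⇒  (40.2+26.1+33+36.1+40.3 − 5φ)·2 = 244.9
φ = (175.7 − 244.9/2) / 5 = 10.65 mm/h.

φ ≈ 10.65 mm/h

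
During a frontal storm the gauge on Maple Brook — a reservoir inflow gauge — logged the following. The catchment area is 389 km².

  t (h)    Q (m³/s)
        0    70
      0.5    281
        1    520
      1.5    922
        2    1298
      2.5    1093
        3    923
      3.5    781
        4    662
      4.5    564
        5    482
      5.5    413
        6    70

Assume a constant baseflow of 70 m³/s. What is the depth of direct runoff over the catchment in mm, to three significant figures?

d ≈ 33.2 mm

Direct runoff: 0.0, 211.0, 450.0, 852.0, 1228.0, 1023.0, 853.0, 711.0, 592.0, 494.0, 412.0, 343.0, 0.0 m³/s; ΣQ_DR = 7169 m³/s.
V = ΣQ_DR · Δt = 7169 × 1800 s = 1.290 × 10^7 m³.
Over A = 389 km², depth = V / A = 33.2 mm.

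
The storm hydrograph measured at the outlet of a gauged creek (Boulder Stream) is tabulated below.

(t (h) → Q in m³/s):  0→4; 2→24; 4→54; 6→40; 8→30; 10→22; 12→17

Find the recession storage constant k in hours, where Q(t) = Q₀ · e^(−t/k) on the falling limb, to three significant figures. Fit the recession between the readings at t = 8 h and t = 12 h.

On the falling limb, Q drops from 30 to 17 m³/s between t = 8 h and t = 12 h (Δt = 4 h).
k = −Δt / ln(Q₂/Q₁) = −4 / ln(17/30) = 7.04 h.

k ≈ 7.04 h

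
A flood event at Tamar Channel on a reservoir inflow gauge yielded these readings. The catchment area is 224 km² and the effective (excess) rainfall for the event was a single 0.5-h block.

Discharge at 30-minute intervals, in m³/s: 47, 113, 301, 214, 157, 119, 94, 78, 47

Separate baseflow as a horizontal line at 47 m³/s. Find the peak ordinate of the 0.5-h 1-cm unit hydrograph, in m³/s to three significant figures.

Direct runoff: 0.0, 66.0, 254.0, 167.0, 110.0, 72.0, 47.0, 31.0, 0.0 m³/s; ΣQ_DR = 747.0 m³/s, peak = 254.0 m³/s.
Runoff depth d = ΣQ_DR·Δt / A = 747.0 × 1800 / (224 km²) = 6.003 mm.
The 1-cm UH is the DRH scaled by (10 mm)/d, so U_p = 254.0 × 10/6.003 = 423 m³/s.

U_p ≈ 423 m³/s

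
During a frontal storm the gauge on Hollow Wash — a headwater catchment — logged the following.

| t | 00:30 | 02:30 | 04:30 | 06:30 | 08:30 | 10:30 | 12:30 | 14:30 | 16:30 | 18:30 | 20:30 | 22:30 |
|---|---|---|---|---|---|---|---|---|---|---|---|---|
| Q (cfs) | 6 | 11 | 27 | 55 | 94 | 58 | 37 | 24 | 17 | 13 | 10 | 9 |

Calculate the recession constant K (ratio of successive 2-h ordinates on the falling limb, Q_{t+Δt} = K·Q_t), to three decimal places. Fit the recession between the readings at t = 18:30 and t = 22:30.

Using the recession-limb readings at t = 18:30 and t = 22:30: Q falls from 13 to 9 cfs over 2 intervals.
K = (Q₂/Q₁)^(1/2) = (9/13)^(1/2) = 0.832.

K ≈ 0.832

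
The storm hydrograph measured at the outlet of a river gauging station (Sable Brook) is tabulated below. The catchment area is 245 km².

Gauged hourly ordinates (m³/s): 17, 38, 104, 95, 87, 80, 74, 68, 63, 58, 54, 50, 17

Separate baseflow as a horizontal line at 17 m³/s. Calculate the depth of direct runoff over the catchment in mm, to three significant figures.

d ≈ 8.58 mm

Direct runoff: 0.0, 21.0, 87.0, 78.0, 70.0, 63.0, 57.0, 51.0, 46.0, 41.0, 37.0, 33.0, 0.0 m³/s; ΣQ_DR = 584.0 m³/s.
V = ΣQ_DR · Δt = 584.0 × 3600 s = 2.102 × 10^6 m³.
Over A = 245 km², depth = V / A = 8.58 mm.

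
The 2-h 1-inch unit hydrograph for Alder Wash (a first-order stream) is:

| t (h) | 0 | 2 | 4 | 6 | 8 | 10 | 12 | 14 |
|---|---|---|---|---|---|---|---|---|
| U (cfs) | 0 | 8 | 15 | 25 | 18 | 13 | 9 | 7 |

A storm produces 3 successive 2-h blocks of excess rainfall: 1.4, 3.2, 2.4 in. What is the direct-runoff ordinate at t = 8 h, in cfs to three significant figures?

By discrete convolution, Q_j = Σ (P_i / 1 in) · U_{j−i}.
At t = 8 h (j=4): Q = (1.4/1)·18 + (3.2/1)·25 + (2.4/1)·15 = 141 cfs.

Q ≈ 141 cfs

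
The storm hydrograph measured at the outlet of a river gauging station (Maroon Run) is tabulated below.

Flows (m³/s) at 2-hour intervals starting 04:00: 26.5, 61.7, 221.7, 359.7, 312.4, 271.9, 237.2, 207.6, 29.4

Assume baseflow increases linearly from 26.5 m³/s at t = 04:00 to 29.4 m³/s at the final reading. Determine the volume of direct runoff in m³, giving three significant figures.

Direct-runoff ordinates (Q − Q_b): 0.00, 34.84, 194.47, 332.11, 284.45, 243.59, 208.53, 178.56, 0.00 m³/s.
ΣQ_DR = 1477 m³/s.
With Δt = 2 h = 7200 s, V = ΣQ_DR · Δt = 1477 × 7200 = 1.06 × 10^7 m³.

V ≈ 1.06 × 10^7 m³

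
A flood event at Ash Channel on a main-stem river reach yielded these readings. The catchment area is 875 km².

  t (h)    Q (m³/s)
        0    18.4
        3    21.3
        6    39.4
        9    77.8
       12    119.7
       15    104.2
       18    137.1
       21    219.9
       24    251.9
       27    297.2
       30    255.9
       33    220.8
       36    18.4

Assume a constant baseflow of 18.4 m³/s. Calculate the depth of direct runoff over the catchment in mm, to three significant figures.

d ≈ 19.0 mm

Direct runoff: 0.0, 2.9, 21.0, 59.4, 101.3, 85.8, 118.7, 201.5, 233.5, 278.8, 237.5, 202.4, 0.0 m³/s; ΣQ_DR = 1543 m³/s.
V = ΣQ_DR · Δt = 1543 × 10800 s = 1.666 × 10^7 m³.
Over A = 875 km², depth = V / A = 19.0 mm.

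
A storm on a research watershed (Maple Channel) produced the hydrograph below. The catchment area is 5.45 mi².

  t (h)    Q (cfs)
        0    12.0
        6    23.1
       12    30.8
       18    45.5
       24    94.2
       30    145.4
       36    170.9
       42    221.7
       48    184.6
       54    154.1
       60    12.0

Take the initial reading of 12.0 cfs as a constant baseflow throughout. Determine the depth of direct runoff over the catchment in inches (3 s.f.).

d ≈ 1.64 in

Direct runoff: 0.0, 11.1, 18.8, 33.5, 82.2, 133.4, 158.9, 209.7, 172.6, 142.1, 0.0 cfs; ΣQ_DR = 962.3 cfs.
V = ΣQ_DR · Δt = 962.3 × 21600 s = 2.079 × 10^7 ft³.
Over A = 5.45 mi², depth = V / A = 1.64 in.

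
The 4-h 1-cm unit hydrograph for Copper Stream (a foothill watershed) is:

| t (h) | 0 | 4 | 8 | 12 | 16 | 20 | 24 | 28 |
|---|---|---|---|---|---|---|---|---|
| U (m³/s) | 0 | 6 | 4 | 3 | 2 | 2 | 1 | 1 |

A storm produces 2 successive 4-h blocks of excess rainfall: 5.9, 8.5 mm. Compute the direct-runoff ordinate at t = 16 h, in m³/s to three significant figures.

By discrete convolution, Q_j = Σ (P_i / 10 mm) · U_{j−i}.
At t = 16 h (j=4): Q = (5.9/10)·2 + (8.5/10)·3 = 3.73 m³/s.

Q ≈ 3.73 m³/s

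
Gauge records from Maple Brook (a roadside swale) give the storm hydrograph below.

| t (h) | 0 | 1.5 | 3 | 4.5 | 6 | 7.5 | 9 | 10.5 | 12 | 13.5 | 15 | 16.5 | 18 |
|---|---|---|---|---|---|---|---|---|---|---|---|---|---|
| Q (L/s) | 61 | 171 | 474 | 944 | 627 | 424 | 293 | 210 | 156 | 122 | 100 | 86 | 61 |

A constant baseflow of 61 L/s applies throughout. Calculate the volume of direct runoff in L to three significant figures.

Direct-runoff ordinates (Q − Q_b): 0.0, 110.0, 413.0, 883.0, 566.0, 363.0, 232.0, 149.0, 95.0, 61.0, 39.0, 25.0, 0.0 L/s.
ΣQ_DR = 2936 L/s.
With Δt = 1.5 h = 5400 s, V = ΣQ_DR · Δt = 2936 × 5400 = 1.59 × 10^7 L.

V ≈ 1.59 × 10^7 L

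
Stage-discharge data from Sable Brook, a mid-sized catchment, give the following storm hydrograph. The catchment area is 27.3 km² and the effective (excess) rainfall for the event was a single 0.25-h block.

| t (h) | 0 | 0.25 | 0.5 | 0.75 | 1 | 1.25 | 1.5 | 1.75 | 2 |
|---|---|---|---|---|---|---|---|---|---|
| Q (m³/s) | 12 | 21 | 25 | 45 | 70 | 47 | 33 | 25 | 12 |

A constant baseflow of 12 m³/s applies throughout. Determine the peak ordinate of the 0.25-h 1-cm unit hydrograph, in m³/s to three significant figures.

U_p ≈ 96.7 m³/s

Direct runoff: 0.0, 9.0, 13.0, 33.0, 58.0, 35.0, 21.0, 13.0, 0.0 m³/s; ΣQ_DR = 182.0 m³/s, peak = 58.0 m³/s.
Runoff depth d = ΣQ_DR·Δt / A = 182.0 × 900 / (27.3 km²) = 6.000 mm.
The 1-cm UH is the DRH scaled by (10 mm)/d, so U_p = 58.0 × 10/6.000 = 96.7 m³/s.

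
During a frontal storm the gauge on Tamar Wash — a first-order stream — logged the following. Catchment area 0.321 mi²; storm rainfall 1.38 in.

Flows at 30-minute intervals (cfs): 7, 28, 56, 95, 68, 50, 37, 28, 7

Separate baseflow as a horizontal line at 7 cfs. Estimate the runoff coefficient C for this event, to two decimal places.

C ≈ 0.55

ΣQ_DR = 313.0 cfs; V = ΣQ_DR·Δt = 5.634 × 10^5 ft³.
Runoff depth d = V / A = 0.7555 in.
C = d / P = 0.7555 / 1.38 = 0.55.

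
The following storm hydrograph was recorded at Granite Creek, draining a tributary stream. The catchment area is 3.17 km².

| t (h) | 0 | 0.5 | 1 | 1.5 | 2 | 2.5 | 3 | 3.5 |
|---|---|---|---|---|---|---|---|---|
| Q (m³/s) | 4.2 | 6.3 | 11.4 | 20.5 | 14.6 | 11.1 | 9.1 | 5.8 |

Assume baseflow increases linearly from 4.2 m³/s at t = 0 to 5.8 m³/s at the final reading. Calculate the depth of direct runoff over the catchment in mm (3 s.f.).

Direct runoff: 0.00, 1.87, 6.74, 15.61, 9.49, 5.76, 3.53, 0.00 m³/s; ΣQ_DR = 43.00 m³/s.
V = ΣQ_DR · Δt = 43.00 × 1800 s = 77400 m³.
Over A = 3.17 km², depth = V / A = 24.4 mm.

d ≈ 24.4 mm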